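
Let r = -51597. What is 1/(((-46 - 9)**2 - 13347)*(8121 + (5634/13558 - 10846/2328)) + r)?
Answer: -3945378/330751922101133 ≈ -1.1929e-8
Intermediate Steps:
1/(((-46 - 9)**2 - 13347)*(8121 + (5634/13558 - 10846/2328)) + r) = 1/(((-46 - 9)**2 - 13347)*(8121 + (5634/13558 - 10846/2328)) - 51597) = 1/(((-55)**2 - 13347)*(8121 + (5634*(1/13558) - 10846*1/2328)) - 51597) = 1/((3025 - 13347)*(8121 + (2817/6779 - 5423/1164)) - 51597) = 1/(-10322*(8121 - 33483529/7890756) - 51597) = 1/(-10322*64047345947/7890756 - 51597) = 1/(-330548352432467/3945378 - 51597) = 1/(-330751922101133/3945378) = -3945378/330751922101133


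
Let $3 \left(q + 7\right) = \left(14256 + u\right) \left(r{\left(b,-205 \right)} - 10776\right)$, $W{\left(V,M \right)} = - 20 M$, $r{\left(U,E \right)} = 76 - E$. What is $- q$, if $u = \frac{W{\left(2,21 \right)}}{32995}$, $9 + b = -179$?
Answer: $\frac{329106664093}{6599} \approx 4.9872 \cdot 10^{7}$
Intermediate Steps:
$b = -188$ ($b = -9 - 179 = -188$)
$u = - \frac{84}{6599}$ ($u = \frac{\left(-20\right) 21}{32995} = \left(-420\right) \frac{1}{32995} = - \frac{84}{6599} \approx -0.012729$)
$q = - \frac{329106664093}{6599}$ ($q = -7 + \frac{\left(14256 - \frac{84}{6599}\right) \left(\left(76 - -205\right) - 10776\right)}{3} = -7 + \frac{\frac{94075260}{6599} \left(\left(76 + 205\right) - 10776\right)}{3} = -7 + \frac{\frac{94075260}{6599} \left(281 - 10776\right)}{3} = -7 + \frac{\frac{94075260}{6599} \left(-10495\right)}{3} = -7 + \frac{1}{3} \left(- \frac{987319853700}{6599}\right) = -7 - \frac{329106617900}{6599} = - \frac{329106664093}{6599} \approx -4.9872 \cdot 10^{7}$)
$- q = \left(-1\right) \left(- \frac{329106664093}{6599}\right) = \frac{329106664093}{6599}$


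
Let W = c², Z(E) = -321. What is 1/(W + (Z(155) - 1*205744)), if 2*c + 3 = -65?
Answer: -1/204909 ≈ -4.8802e-6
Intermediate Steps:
c = -34 (c = -3/2 + (½)*(-65) = -3/2 - 65/2 = -34)
W = 1156 (W = (-34)² = 1156)
1/(W + (Z(155) - 1*205744)) = 1/(1156 + (-321 - 1*205744)) = 1/(1156 + (-321 - 205744)) = 1/(1156 - 206065) = 1/(-204909) = -1/204909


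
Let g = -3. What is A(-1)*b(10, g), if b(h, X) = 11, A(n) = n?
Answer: -11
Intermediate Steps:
A(-1)*b(10, g) = -1*11 = -11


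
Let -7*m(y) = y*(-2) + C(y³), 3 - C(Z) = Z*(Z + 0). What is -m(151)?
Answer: -11853911588700/7 ≈ -1.6934e+12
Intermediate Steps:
C(Z) = 3 - Z² (C(Z) = 3 - Z*(Z + 0) = 3 - Z*Z = 3 - Z²)
m(y) = -3/7 + y⁶/7 + 2*y/7 (m(y) = -(y*(-2) + (3 - (y³)²))/7 = -(-2*y + (3 - y⁶))/7 = -(3 - y⁶ - 2*y)/7 = -3/7 + y⁶/7 + 2*y/7)
-m(151) = -(-3/7 + (⅐)*151⁶ + (2/7)*151) = -(-3/7 + (⅐)*11853911588401 + 302/7) = -(-3/7 + 11853911588401/7 + 302/7) = -1*11853911588700/7 = -11853911588700/7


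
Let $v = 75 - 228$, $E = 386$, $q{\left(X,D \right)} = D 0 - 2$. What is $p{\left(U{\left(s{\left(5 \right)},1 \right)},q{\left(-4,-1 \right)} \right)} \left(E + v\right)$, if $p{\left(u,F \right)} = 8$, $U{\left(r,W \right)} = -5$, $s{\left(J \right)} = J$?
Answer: $1864$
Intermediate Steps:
$q{\left(X,D \right)} = -2$ ($q{\left(X,D \right)} = 0 - 2 = -2$)
$v = -153$
$p{\left(U{\left(s{\left(5 \right)},1 \right)},q{\left(-4,-1 \right)} \right)} \left(E + v\right) = 8 \left(386 - 153\right) = 8 \cdot 233 = 1864$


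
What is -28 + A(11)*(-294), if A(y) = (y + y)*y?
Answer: -71176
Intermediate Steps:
A(y) = 2*y² (A(y) = (2*y)*y = 2*y²)
-28 + A(11)*(-294) = -28 + (2*11²)*(-294) = -28 + (2*121)*(-294) = -28 + 242*(-294) = -28 - 71148 = -71176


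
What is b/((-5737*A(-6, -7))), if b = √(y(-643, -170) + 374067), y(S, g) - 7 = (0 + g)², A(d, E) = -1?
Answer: √402974/5737 ≈ 0.11065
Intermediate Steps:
y(S, g) = 7 + g² (y(S, g) = 7 + (0 + g)² = 7 + g²)
b = √402974 (b = √((7 + (-170)²) + 374067) = √((7 + 28900) + 374067) = √(28907 + 374067) = √402974 ≈ 634.80)
b/((-5737*A(-6, -7))) = √402974/((-5737*(-1))) = √402974/5737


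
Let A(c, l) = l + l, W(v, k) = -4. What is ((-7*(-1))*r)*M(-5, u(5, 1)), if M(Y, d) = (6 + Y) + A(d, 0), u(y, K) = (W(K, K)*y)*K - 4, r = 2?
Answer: 14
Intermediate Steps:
u(y, K) = -4 - 4*K*y (u(y, K) = (-4*y)*K - 4 = -4*K*y - 4 = -4 - 4*K*y)
A(c, l) = 2*l
M(Y, d) = 6 + Y (M(Y, d) = (6 + Y) + 2*0 = (6 + Y) + 0 = 6 + Y)
((-7*(-1))*r)*M(-5, u(5, 1)) = (-7*(-1)*2)*(6 - 5) = (7*2)*1 = 14*1 = 14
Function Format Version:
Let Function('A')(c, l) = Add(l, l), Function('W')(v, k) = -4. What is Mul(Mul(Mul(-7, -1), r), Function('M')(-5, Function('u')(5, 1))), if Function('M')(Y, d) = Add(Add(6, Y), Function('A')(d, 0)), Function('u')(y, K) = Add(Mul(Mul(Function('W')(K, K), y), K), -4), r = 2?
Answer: 14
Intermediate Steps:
Function('u')(y, K) = Add(-4, Mul(-4, K, y)) (Function('u')(y, K) = Add(Mul(Mul(-4, y), K), -4) = Add(Mul(-4, K, y), -4) = Add(-4, Mul(-4, K, y)))
Function('A')(c, l) = Mul(2, l)
Function('M')(Y, d) = Add(6, Y) (Function('M')(Y, d) = Add(Add(6, Y), Mul(2, 0)) = Add(Add(6, Y), 0) = Add(6, Y))
Mul(Mul(Mul(-7, -1), r), Function('M')(-5, Function('u')(5, 1))) = Mul(Mul(Mul(-7, -1), 2), Add(6, -5)) = Mul(Mul(7, 2), 1) = Mul(14, 1) = 14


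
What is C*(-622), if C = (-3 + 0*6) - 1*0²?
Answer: 1866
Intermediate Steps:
C = -3 (C = (-3 + 0) - 1*0 = -3 + 0 = -3)
C*(-622) = -3*(-622) = 1866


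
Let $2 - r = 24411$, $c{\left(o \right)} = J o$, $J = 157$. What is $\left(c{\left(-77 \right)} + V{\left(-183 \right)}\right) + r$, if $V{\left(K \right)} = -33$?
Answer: $-36531$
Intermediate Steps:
$c{\left(o \right)} = 157 o$
$r = -24409$ ($r = 2 - 24411 = -24409$)
$\left(c{\left(-77 \right)} + V{\left(-183 \right)}\right) + r = \left(157 \left(-77\right) - 33\right) - 24409 = \left(-12089 - 33\right) - 24409 = -12122 - 24409 = -36531$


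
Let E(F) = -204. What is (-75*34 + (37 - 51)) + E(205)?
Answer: -2768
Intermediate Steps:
(-75*34 + (37 - 51)) + E(205) = (-75*34 + (37 - 51)) - 204 = (-2550 - 14) - 204 = -2564 - 204 = -2768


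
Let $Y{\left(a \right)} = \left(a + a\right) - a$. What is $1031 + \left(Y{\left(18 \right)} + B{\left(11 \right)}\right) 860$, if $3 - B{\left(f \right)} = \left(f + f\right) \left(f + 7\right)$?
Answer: $-321469$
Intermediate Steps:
$B{\left(f \right)} = 3 - 2 f \left(7 + f\right)$ ($B{\left(f \right)} = 3 - \left(f + f\right) \left(f + 7\right) = 3 - 2 f \left(7 + f\right)$)
$Y{\left(a \right)} = a$ ($Y{\left(a \right)} = 2 a - a = a$)
$1031 + \left(Y{\left(18 \right)} + B{\left(11 \right)}\right) 860 = 1031 + \left(18 - \left(151 + 242\right)\right) 860 = 1031 + \left(18 - 393\right) 860 = 1031 - 322500 = -321469$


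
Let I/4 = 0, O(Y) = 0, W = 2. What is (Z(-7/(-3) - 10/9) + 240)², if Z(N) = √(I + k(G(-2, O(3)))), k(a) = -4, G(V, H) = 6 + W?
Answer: 57596 + 960*I ≈ 57596.0 + 960.0*I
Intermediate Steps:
G(V, H) = 8 (G(V, H) = 6 + 2 = 8)
I = 0 (I = 4*0 = 0)
Z(N) = 2*I (Z(N) = √(0 - 4) = √(-4) = 2*I)
(Z(-7/(-3) - 10/9) + 240)² = (2*I + 240)² = (240 + 2*I)²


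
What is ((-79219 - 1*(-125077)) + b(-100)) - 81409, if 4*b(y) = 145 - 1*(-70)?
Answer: -141989/4 ≈ -35497.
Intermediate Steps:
b(y) = 215/4 (b(y) = (145 - 1*(-70))/4 = (145 + 70)/4 = (¼)*215 = 215/4)
((-79219 - 1*(-125077)) + b(-100)) - 81409 = ((-79219 - 1*(-125077)) + 215/4) - 81409 = ((-79219 + 125077) + 215/4) - 81409 = (45858 + 215/4) - 81409 = 183647/4 - 81409 = -141989/4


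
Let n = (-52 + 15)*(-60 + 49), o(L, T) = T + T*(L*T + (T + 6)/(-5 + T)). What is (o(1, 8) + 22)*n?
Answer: 160358/3 ≈ 53453.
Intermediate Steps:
o(L, T) = T + T*(L*T + (6 + T)/(-5 + T))
n = 407 (n = -37*(-11) = 407)
(o(1, 8) + 22)*n = (8*(1 + 2*8 + 1*8**2 - 5*1*8)/(-5 + 8) + 22)*407 = (8*(1 + 16 + 1*64 - 40)/3 + 22)*407 = (8*(1/3)*(1 + 16 + 64 - 40) + 22)*407 = (8*(1/3)*41 + 22)*407 = (328/3 + 22)*407 = (394/3)*407 = 160358/3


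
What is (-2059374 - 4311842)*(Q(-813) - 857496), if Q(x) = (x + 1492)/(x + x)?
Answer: 4441658750193400/813 ≈ 5.4633e+12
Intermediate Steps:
Q(x) = (1492 + x)/(2*x) (Q(x) = (1492 + x)/((2*x)) = (1492 + x)*(1/(2*x)) = (1492 + x)/(2*x))
(-2059374 - 4311842)*(Q(-813) - 857496) = (-2059374 - 4311842)*((½)*(1492 - 813)/(-813) - 857496) = -6371216*((½)*(-1/813)*679 - 857496) = -6371216*(-679/1626 - 857496) = -6371216*(-1394289175/1626) = 4441658750193400/813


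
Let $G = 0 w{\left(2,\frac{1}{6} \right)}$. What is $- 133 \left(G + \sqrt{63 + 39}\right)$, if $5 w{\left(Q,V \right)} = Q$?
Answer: $- 133 \sqrt{102} \approx -1343.2$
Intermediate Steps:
$w{\left(Q,V \right)} = \frac{Q}{5}$
$G = 0$ ($G = 0 \cdot \frac{1}{5} \cdot 2 = 0 \cdot \frac{2}{5} = 0$)
$- 133 \left(G + \sqrt{63 + 39}\right) = - 133 \left(0 + \sqrt{63 + 39}\right) = - 133 \left(0 + \sqrt{102}\right) = - 133 \sqrt{102}$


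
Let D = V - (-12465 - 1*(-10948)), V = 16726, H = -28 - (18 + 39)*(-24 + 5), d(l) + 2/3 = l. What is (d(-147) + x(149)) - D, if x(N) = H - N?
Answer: -52454/3 ≈ -17485.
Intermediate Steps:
d(l) = -⅔ + l
H = 1055 (H = -28 - 57*(-19) = -28 - 1*(-1083) = -28 + 1083 = 1055)
x(N) = 1055 - N
D = 18243 (D = 16726 - (-12465 - 1*(-10948)) = 16726 - (-12465 + 10948) = 16726 - 1*(-1517) = 16726 + 1517 = 18243)
(d(-147) + x(149)) - D = ((-⅔ - 147) + (1055 - 1*149)) - 1*18243 = (-443/3 + (1055 - 149)) - 18243 = (-443/3 + 906) - 18243 = 2275/3 - 18243 = -52454/3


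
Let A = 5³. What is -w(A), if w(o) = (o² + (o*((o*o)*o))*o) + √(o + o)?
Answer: -30517593750 - 5*√10 ≈ -3.0518e+10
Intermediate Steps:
A = 125
w(o) = o² + o⁵ + √2*√o (w(o) = (o² + (o*(o²*o))*o) + √(2*o) = (o² + (o*o³)*o) + √2*√o = (o² + o⁴*o) + √2*√o = (o² + o⁵) + √2*√o = o² + o⁵ + √2*√o)
-w(A) = -(125² + 125⁵ + √2*√125) = -(15625 + 30517578125 + √2*(5*√5)) = -(15625 + 30517578125 + 5*√10) = -(30517593750 + 5*√10) = -30517593750 - 5*√10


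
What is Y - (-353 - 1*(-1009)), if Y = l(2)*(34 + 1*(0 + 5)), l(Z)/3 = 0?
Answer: -656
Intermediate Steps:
l(Z) = 0 (l(Z) = 3*0 = 0)
Y = 0 (Y = 0*(34 + 1*(0 + 5)) = 0*(34 + 1*5) = 0*(34 + 5) = 0*39 = 0)
Y - (-353 - 1*(-1009)) = 0 - (-353 - 1*(-1009)) = 0 - (-353 + 1009) = 0 - 1*656 = 0 - 656 = -656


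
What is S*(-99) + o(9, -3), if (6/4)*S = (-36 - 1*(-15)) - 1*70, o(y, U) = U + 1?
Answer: 6004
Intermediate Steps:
o(y, U) = 1 + U
S = -182/3 (S = 2*((-36 - 1*(-15)) - 1*70)/3 = 2*((-36 + 15) - 70)/3 = 2*(-21 - 70)/3 = (⅔)*(-91) = -182/3 ≈ -60.667)
S*(-99) + o(9, -3) = -182/3*(-99) + (1 - 3) = 6006 - 2 = 6004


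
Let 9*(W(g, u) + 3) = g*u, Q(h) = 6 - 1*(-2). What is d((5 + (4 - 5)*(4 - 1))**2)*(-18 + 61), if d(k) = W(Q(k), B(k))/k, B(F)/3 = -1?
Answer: -731/12 ≈ -60.917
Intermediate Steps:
B(F) = -3 (B(F) = 3*(-1) = -3)
Q(h) = 8 (Q(h) = 6 + 2 = 8)
W(g, u) = -3 + g*u/9 (W(g, u) = -3 + (g*u)/9 = -3 + g*u/9)
d(k) = -17/(3*k) (d(k) = (-3 + (1/9)*8*(-3))/k = (-3 - 8/3)/k = -17/(3*k))
d((5 + (4 - 5)*(4 - 1))**2)*(-18 + 61) = (-17/(3*(5 + (4 - 5)*(4 - 1))**2))*(-18 + 61) = -17/(3*(5 - 1*3)**2)*43 = -17/(3*(5 - 3)**2)*43 = -17/(3*(2**2))*43 = -17/3/4*43 = -17/3*1/4*43 = -17/12*43 = -731/12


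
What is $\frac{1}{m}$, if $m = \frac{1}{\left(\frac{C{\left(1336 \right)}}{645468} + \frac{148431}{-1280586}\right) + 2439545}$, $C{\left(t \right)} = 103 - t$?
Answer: $\frac{112026243528575773}{45920960236} \approx 2.4395 \cdot 10^{6}$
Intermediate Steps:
$m = \frac{45920960236}{112026243528575773}$ ($m = \frac{1}{\left(\frac{103 - 1336}{645468} + \frac{148431}{-1280586}\right) + 2439545} = \frac{1}{\left(\left(103 - 1336\right) \frac{1}{645468} + 148431 \left(- \frac{1}{1280586}\right)\right) + 2439545} = \frac{1}{\left(\left(-1233\right) \frac{1}{645468} - \frac{49477}{426862}\right) + 2439545} = \frac{1}{\left(- \frac{411}{215156} - \frac{49477}{426862}\right) + 2439545} = \frac{1}{- \frac{5410356847}{45920960236} + 2439545} = \frac{1}{\frac{112026243528575773}{45920960236}} = \frac{45920960236}{112026243528575773} \approx 4.0991 \cdot 10^{-7}$)
$\frac{1}{m} = \frac{1}{\frac{45920960236}{112026243528575773}} = \frac{112026243528575773}{45920960236}$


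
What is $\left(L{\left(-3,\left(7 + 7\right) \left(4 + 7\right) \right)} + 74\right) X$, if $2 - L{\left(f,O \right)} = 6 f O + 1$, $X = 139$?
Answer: $395733$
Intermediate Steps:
$L{\left(f,O \right)} = 1 - 6 O f$ ($L{\left(f,O \right)} = 2 - \left(6 f O + 1\right) = 2 - \left(6 O f + 1\right) = 2 - \left(1 + 6 O f\right) = 1 - 6 O f$)
$\left(L{\left(-3,\left(7 + 7\right) \left(4 + 7\right) \right)} + 74\right) X = \left(\left(1 - 6 \left(7 + 7\right) \left(4 + 7\right) \left(-3\right)\right) + 74\right) 139 = \left(\left(1 - 6 \cdot 14 \cdot 11 \left(-3\right)\right) + 74\right) 139 = \left(\left(1 - 924 \left(-3\right)\right) + 74\right) 139 = \left(\left(1 + 2772\right) + 74\right) 139 = \left(2773 + 74\right) 139 = 2847 \cdot 139 = 395733$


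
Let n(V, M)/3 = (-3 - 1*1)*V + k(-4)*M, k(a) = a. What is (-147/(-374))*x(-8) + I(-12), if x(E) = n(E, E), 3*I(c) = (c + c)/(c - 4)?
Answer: 28411/374 ≈ 75.965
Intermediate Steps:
I(c) = 2*c/(3*(-4 + c)) (I(c) = ((c + c)/(c - 4))/3 = ((2*c)/(-4 + c))/3 = (2*c/(-4 + c))/3 = 2*c/(3*(-4 + c)))
n(V, M) = -12*M - 12*V (n(V, M) = 3*((-3 - 1*1)*V - 4*M) = 3*((-3 - 1)*V - 4*M) = 3*(-4*V - 4*M) = 3*(-4*M - 4*V) = -12*M - 12*V)
x(E) = -24*E (x(E) = -12*E - 12*E = -24*E)
(-147/(-374))*x(-8) + I(-12) = (-147/(-374))*(-24*(-8)) + (⅔)*(-12)/(-4 - 12) = -147*(-1/374)*192 + (⅔)*(-12)/(-16) = (147/374)*192 + (⅔)*(-12)*(-1/16) = 14112/187 + ½ = 28411/374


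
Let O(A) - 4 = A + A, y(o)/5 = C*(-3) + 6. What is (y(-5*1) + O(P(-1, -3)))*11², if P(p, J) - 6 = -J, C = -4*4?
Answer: 35332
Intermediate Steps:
C = -16
P(p, J) = 6 - J
y(o) = 270 (y(o) = 5*(-16*(-3) + 6) = 5*(48 + 6) = 5*54 = 270)
O(A) = 4 + 2*A (O(A) = 4 + (A + A) = 4 + 2*A)
(y(-5*1) + O(P(-1, -3)))*11² = (270 + (4 + 2*(6 - 1*(-3))))*11² = (270 + (4 + 2*(6 + 3)))*121 = (270 + (4 + 2*9))*121 = (270 + (4 + 18))*121 = (270 + 22)*121 = 292*121 = 35332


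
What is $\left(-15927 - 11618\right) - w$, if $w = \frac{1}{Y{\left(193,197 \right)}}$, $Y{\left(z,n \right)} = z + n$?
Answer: $- \frac{10742551}{390} \approx -27545.0$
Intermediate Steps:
$Y{\left(z,n \right)} = n + z$
$w = \frac{1}{390}$ ($w = \frac{1}{197 + 193} = \frac{1}{390} \approx 0.0025641$)
$\left(-15927 - 11618\right) - w = \left(-15927 - 11618\right) - \frac{1}{390} = -27545 - \frac{1}{390} = - \frac{10742551}{390}$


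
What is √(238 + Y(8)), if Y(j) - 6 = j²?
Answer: 2*√77 ≈ 17.550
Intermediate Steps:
Y(j) = 6 + j²
√(238 + Y(8)) = √(238 + (6 + 8²)) = √(238 + (6 + 64)) = √(238 + 70) = √308 = 2*√77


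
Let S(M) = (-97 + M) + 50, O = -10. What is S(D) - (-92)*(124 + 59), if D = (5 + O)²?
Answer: 16814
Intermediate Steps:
D = 25 (D = (5 - 10)² = (-5)² = 25)
S(M) = -47 + M
S(D) - (-92)*(124 + 59) = (-47 + 25) - (-92)*(124 + 59) = -22 - (-92)*183 = -22 - 1*(-16836) = -22 + 16836 = 16814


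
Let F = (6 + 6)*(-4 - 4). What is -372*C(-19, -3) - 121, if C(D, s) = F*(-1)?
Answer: -35833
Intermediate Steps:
F = -96 (F = 12*(-8) = -96)
C(D, s) = 96 (C(D, s) = -96*(-1) = 96)
-372*C(-19, -3) - 121 = -372*96 - 121 = -35712 - 121 = -35833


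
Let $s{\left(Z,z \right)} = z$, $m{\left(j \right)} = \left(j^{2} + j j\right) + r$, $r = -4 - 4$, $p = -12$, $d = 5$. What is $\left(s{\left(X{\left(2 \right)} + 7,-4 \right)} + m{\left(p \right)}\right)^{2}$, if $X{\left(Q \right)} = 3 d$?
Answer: $76176$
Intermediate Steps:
$X{\left(Q \right)} = 15$ ($X{\left(Q \right)} = 3 \cdot 5 = 15$)
$r = -8$ ($r = -4 - 4 = -8$)
$m{\left(j \right)} = -8 + 2 j^{2}$ ($m{\left(j \right)} = \left(j^{2} + j j\right) - 8 = \left(j^{2} + j^{2}\right) - 8 = 2 j^{2} - 8 = -8 + 2 j^{2}$)
$\left(s{\left(X{\left(2 \right)} + 7,-4 \right)} + m{\left(p \right)}\right)^{2} = \left(-4 - \left(8 - 2 \left(-12\right)^{2}\right)\right)^{2} = \left(-4 + \left(-8 + 2 \cdot 144\right)\right)^{2} = \left(-4 + \left(-8 + 288\right)\right)^{2} = \left(-4 + 280\right)^{2} = 276^{2} = 76176$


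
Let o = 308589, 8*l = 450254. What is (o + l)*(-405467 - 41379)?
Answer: -326082070309/2 ≈ -1.6304e+11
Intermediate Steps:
l = 225127/4 (l = (⅛)*450254 = 225127/4 ≈ 56282.)
(o + l)*(-405467 - 41379) = (308589 + 225127/4)*(-405467 - 41379) = (1459483/4)*(-446846) = -326082070309/2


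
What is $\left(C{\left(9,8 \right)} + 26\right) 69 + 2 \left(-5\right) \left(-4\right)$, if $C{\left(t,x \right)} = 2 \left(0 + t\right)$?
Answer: $3076$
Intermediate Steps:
$C{\left(t,x \right)} = 2 t$
$\left(C{\left(9,8 \right)} + 26\right) 69 + 2 \left(-5\right) \left(-4\right) = \left(2 \cdot 9 + 26\right) 69 + 2 \left(-5\right) \left(-4\right) = \left(18 + 26\right) 69 - -40 = 44 \cdot 69 + 40 = 3036 + 40 = 3076$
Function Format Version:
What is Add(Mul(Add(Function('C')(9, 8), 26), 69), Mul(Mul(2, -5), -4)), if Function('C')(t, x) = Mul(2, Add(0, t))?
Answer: 3076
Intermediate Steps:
Function('C')(t, x) = Mul(2, t)
Add(Mul(Add(Function('C')(9, 8), 26), 69), Mul(Mul(2, -5), -4)) = Add(Mul(Add(Mul(2, 9), 26), 69), Mul(Mul(2, -5), -4)) = Add(Mul(Add(18, 26), 69), Mul(-10, -4)) = Add(Mul(44, 69), 40) = Add(3036, 40) = 3076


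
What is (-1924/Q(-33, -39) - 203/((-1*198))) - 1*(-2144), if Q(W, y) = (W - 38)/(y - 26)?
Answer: 5392885/14058 ≈ 383.62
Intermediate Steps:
Q(W, y) = (-38 + W)/(-26 + y)
(-1924/Q(-33, -39) - 203/((-1*198))) - 1*(-2144) = (-1924*(-26 - 39)/(-38 - 33) - 203/((-1*198))) - 1*(-2144) = (-1924/(-71/(-65)) - 203/(-198)) + 2144 = (-1924/((-1/65*(-71))) - 203*(-1/198)) + 2144 = (-1924/71/65 + 203/198) + 2144 = (-1924*65/71 + 203/198) + 2144 = (-125060/71 + 203/198) + 2144 = -24747467/14058 + 2144 = 5392885/14058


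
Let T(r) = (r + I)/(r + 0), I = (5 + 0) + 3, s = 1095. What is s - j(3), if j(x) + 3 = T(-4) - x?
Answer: 1102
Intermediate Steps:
I = 8 (I = 5 + 3 = 8)
T(r) = (8 + r)/r (T(r) = (r + 8)/(r + 0) = (8 + r)/r)
j(x) = -4 - x (j(x) = -3 + ((8 - 4)/(-4) - x) = -3 + (-¼*4 - x) = -3 + (-1 - x) = -4 - x)
s - j(3) = 1095 - (-4 - 1*3) = 1095 - (-4 - 3) = 1095 - 1*(-7) = 1095 + 7 = 1102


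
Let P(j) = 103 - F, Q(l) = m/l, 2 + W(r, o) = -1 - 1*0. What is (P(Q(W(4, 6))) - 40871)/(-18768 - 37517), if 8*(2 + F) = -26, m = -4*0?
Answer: 163051/225140 ≈ 0.72422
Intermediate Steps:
m = 0
F = -21/4 (F = -2 + (1/8)*(-26) = -2 - 13/4 = -21/4 ≈ -5.2500)
W(r, o) = -3 (W(r, o) = -2 + (-1 - 1*0) = -2 + (-1 + 0) = -2 - 1 = -3)
Q(l) = 0 (Q(l) = 0/l = 0)
P(j) = 433/4 (P(j) = 103 - 1*(-21/4) = 103 + 21/4 = 433/4)
(P(Q(W(4, 6))) - 40871)/(-18768 - 37517) = (433/4 - 40871)/(-18768 - 37517) = -163051/4/(-56285) = -163051/4*(-1/56285) = 163051/225140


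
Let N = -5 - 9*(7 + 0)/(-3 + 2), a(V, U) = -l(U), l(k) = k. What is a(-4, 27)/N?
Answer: -27/58 ≈ -0.46552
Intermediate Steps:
a(V, U) = -U
N = 58 (N = -5 - 63/(-1) = -5 - 63*(-1) = -5 - 9*(-7) = -5 + 63 = 58)
a(-4, 27)/N = -1*27/58 = -27*1/58 = -27/58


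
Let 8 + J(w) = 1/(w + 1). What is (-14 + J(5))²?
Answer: 17161/36 ≈ 476.69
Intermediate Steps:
J(w) = -8 + 1/(1 + w) (J(w) = -8 + 1/(w + 1) = -8 + 1/(1 + w))
(-14 + J(5))² = (-14 + (-7 - 8*5)/(1 + 5))² = (-14 + (-7 - 40)/6)² = (-14 + (⅙)*(-47))² = (-14 - 47/6)² = (-131/6)² = 17161/36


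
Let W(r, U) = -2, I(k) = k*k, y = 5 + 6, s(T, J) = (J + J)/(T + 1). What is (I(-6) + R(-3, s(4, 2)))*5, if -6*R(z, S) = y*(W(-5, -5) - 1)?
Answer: 415/2 ≈ 207.50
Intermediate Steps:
s(T, J) = 2*J/(1 + T) (s(T, J) = (2*J)/(1 + T) = 2*J/(1 + T))
y = 11
I(k) = k**2
R(z, S) = 11/2 (R(z, S) = -11*(-2 - 1)/6 = -11*(-3)/6 = -1/6*(-33) = 11/2)
(I(-6) + R(-3, s(4, 2)))*5 = ((-6)**2 + 11/2)*5 = (36 + 11/2)*5 = (83/2)*5 = 415/2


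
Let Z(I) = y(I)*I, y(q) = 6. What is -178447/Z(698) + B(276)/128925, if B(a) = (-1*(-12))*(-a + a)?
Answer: -178447/4188 ≈ -42.609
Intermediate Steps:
B(a) = 0 (B(a) = 12*0 = 0)
Z(I) = 6*I
-178447/Z(698) + B(276)/128925 = -178447/(6*698) + 0/128925 = -178447/4188 + 0*(1/128925) = -178447*1/4188 + 0 = -178447/4188 + 0 = -178447/4188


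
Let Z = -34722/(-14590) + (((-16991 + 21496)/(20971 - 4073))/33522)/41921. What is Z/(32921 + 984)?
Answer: 24250610550990683/345491196077816550300 ≈ 7.0192e-5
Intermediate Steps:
Z = 24250610550990683/10189977763687260 (Z = -34722*(-1/14590) + ((4505/16898)*(1/33522))*(1/41921) = 17361/7295 + ((4505*(1/16898))*(1/33522))*(1/41921) = 17361/7295 + ((265/994)*(1/33522))*(1/41921) = 17361/7295 + (265/33320868)*(1/41921) = 17361/7295 + 265/1396844107428 = 24250610550990683/10189977763687260 ≈ 2.3798)
Z/(32921 + 984) = 24250610550990683/(10189977763687260*(32921 + 984)) = (24250610550990683/10189977763687260)/33905 = (24250610550990683/10189977763687260)*(1/33905) = 24250610550990683/345491196077816550300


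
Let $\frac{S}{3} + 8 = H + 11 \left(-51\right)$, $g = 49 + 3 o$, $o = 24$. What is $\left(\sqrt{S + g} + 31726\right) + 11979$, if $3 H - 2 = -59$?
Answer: $43705 + i \sqrt{1643} \approx 43705.0 + 40.534 i$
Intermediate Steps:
$H = -19$ ($H = \frac{2}{3} + \frac{1}{3} \left(-59\right) = \frac{2}{3} - \frac{59}{3} = -19$)
$g = 121$ ($g = 49 + 3 \cdot 24 = 49 + 72 = 121$)
$S = -1764$ ($S = -24 + 3 \left(-19 + 11 \left(-51\right)\right) = -24 + 3 \left(-19 - 561\right) = -24 + 3 \left(-580\right) = -24 - 1740 = -1764$)
$\left(\sqrt{S + g} + 31726\right) + 11979 = \left(\sqrt{-1764 + 121} + 31726\right) + 11979 = \left(\sqrt{-1643} + 31726\right) + 11979 = \left(i \sqrt{1643} + 31726\right) + 11979 = \left(31726 + i \sqrt{1643}\right) + 11979 = 43705 + i \sqrt{1643}$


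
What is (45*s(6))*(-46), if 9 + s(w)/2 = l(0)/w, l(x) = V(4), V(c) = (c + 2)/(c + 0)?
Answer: 36225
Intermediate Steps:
V(c) = (2 + c)/c
l(x) = 3/2 (l(x) = (2 + 4)/4 = (1/4)*6 = 3/2)
s(w) = -18 + 3/w (s(w) = -18 + 2*(3/(2*w)) = -18 + 3/w)
(45*s(6))*(-46) = (45*(-18 + 3/6))*(-46) = (45*(-18 + 3*(1/6)))*(-46) = (45*(-18 + 1/2))*(-46) = (45*(-35/2))*(-46) = -1575/2*(-46) = 36225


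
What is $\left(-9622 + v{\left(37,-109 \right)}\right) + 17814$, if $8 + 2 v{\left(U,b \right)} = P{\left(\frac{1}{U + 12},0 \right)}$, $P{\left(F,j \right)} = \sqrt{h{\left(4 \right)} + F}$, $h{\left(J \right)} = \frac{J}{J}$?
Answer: $8188 + \frac{5 \sqrt{2}}{14} \approx 8188.5$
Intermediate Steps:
$h{\left(J \right)} = 1$
$P{\left(F,j \right)} = \sqrt{1 + F}$
$v{\left(U,b \right)} = -4 + \frac{\sqrt{1 + \frac{1}{12 + U}}}{2}$ ($v{\left(U,b \right)} = -4 + \frac{\sqrt{1 + \frac{1}{U + 12}}}{2} = -4 + \frac{\sqrt{1 + \frac{1}{12 + U}}}{2}$)
$\left(-9622 + v{\left(37,-109 \right)}\right) + 17814 = \left(-9622 - \left(4 - \frac{\sqrt{\frac{13 + 37}{12 + 37}}}{2}\right)\right) + 17814 = \left(-9622 - \left(4 - \frac{\sqrt{\frac{1}{49} \cdot 50}}{2}\right)\right) + 17814 = \left(-9622 - \left(4 - \frac{\sqrt{\frac{50}{49}}}{2}\right)\right) + 17814 = \left(-9622 - \left(4 - \frac{\frac{5}{7} \sqrt{2}}{2}\right)\right) + 17814 = \left(-9622 - \left(4 - \frac{5 \sqrt{2}}{14}\right)\right) + 17814 = \left(-9626 + \frac{5 \sqrt{2}}{14}\right) + 17814 = 8188 + \frac{5 \sqrt{2}}{14}$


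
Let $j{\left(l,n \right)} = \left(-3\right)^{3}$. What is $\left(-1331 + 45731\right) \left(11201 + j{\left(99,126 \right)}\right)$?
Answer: $496125600$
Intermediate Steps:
$j{\left(l,n \right)} = -27$
$\left(-1331 + 45731\right) \left(11201 + j{\left(99,126 \right)}\right) = \left(-1331 + 45731\right) \left(11201 - 27\right) = 44400 \cdot 11174 = 496125600$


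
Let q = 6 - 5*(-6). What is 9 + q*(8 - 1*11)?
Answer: -99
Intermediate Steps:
q = 36 (q = 6 + 30 = 36)
9 + q*(8 - 1*11) = 9 + 36*(8 - 1*11) = 9 + 36*(8 - 11) = 9 + 36*(-3) = 9 - 108 = -99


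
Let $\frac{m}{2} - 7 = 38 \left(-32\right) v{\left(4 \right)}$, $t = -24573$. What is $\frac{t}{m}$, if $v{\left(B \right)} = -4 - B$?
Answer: $- \frac{8191}{6490} \approx -1.2621$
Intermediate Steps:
$m = 19470$ ($m = 14 + 2 \cdot 38 \left(-32\right) \left(-4 - 4\right) = 14 + 2 \left(- 1216 \left(-4 - 4\right)\right) = 14 + 2 \left(\left(-1216\right) \left(-8\right)\right) = 14 + 2 \cdot 9728 = 14 + 19456 = 19470$)
$\frac{t}{m} = - \frac{24573}{19470} = \left(-24573\right) \frac{1}{19470} = - \frac{8191}{6490}$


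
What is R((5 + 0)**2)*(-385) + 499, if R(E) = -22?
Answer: 8969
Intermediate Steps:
R((5 + 0)**2)*(-385) + 499 = -22*(-385) + 499 = 8470 + 499 = 8969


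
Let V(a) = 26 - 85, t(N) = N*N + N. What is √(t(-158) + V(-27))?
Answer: √24747 ≈ 157.31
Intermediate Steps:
t(N) = N + N² (t(N) = N² + N = N + N²)
V(a) = -59
√(t(-158) + V(-27)) = √(-158*(1 - 158) - 59) = √(-158*(-157) - 59) = √(24806 - 59) = √24747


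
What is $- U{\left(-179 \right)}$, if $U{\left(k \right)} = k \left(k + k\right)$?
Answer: $-64082$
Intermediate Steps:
$U{\left(k \right)} = 2 k^{2}$ ($U{\left(k \right)} = k 2 k = 2 k^{2}$)
$- U{\left(-179 \right)} = - 2 \left(-179\right)^{2} = - 2 \cdot 32041 = \left(-1\right) 64082 = -64082$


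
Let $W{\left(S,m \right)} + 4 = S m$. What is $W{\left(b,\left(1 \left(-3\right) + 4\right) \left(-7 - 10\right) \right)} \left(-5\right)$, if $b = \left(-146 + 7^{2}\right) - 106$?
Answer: $-17235$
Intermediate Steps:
$b = -203$ ($b = \left(-146 + 49\right) - 106 = -97 - 106 = -203$)
$W{\left(S,m \right)} = -4 + S m$
$W{\left(b,\left(1 \left(-3\right) + 4\right) \left(-7 - 10\right) \right)} \left(-5\right) = \left(-4 - 203 \left(1 \left(-3\right) + 4\right) \left(-7 - 10\right)\right) \left(-5\right) = \left(-4 - 203 \left(-3 + 4\right) \left(-17\right)\right) \left(-5\right) = \left(-4 - 203 \cdot 1 \left(-17\right)\right) \left(-5\right) = \left(-4 - -3451\right) \left(-5\right) = \left(-4 + 3451\right) \left(-5\right) = 3447 \left(-5\right) = -17235$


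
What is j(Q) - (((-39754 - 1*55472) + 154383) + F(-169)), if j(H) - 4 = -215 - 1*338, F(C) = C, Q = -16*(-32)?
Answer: -59537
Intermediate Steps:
Q = 512
j(H) = -549 (j(H) = 4 + (-215 - 1*338) = 4 + (-215 - 338) = 4 - 553 = -549)
j(Q) - (((-39754 - 1*55472) + 154383) + F(-169)) = -549 - (((-39754 - 1*55472) + 154383) - 169) = -549 - (((-39754 - 55472) + 154383) - 169) = -549 - ((-95226 + 154383) - 169) = -549 - (59157 - 169) = -549 - 1*58988 = -549 - 58988 = -59537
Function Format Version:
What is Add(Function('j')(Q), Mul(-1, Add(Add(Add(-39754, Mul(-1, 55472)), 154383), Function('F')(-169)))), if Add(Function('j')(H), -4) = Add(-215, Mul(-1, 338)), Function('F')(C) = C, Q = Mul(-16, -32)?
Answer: -59537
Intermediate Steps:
Q = 512
Function('j')(H) = -549 (Function('j')(H) = Add(4, Add(-215, Mul(-1, 338))) = Add(4, Add(-215, -338)) = Add(4, -553) = -549)
Add(Function('j')(Q), Mul(-1, Add(Add(Add(-39754, Mul(-1, 55472)), 154383), Function('F')(-169)))) = Add(-549, Mul(-1, Add(Add(Add(-39754, Mul(-1, 55472)), 154383), -169))) = Add(-549, Mul(-1, Add(Add(Add(-39754, -55472), 154383), -169))) = Add(-549, Mul(-1, Add(Add(-95226, 154383), -169))) = Add(-549, Mul(-1, Add(59157, -169))) = Add(-549, Mul(-1, 58988)) = Add(-549, -58988) = -59537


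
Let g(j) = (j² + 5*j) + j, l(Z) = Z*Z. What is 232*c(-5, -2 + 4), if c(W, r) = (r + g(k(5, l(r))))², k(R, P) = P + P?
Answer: 3015072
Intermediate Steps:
l(Z) = Z²
k(R, P) = 2*P
g(j) = j² + 6*j
c(W, r) = (r + 2*r²*(6 + 2*r²))² (c(W, r) = (r + (2*r²)*(6 + 2*r²))² = (r + 2*r²*(6 + 2*r²))²)
232*c(-5, -2 + 4) = 232*((-2 + 4)²*(1 + 4*(-2 + 4)*(3 + (-2 + 4)²))²) = 232*(2²*(1 + 4*2*(3 + 2²))²) = 232*(4*(1 + 4*2*(3 + 4))²) = 232*(4*(1 + 4*2*7)²) = 232*(4*(1 + 56)²) = 232*(4*57²) = 232*(4*3249) = 232*12996 = 3015072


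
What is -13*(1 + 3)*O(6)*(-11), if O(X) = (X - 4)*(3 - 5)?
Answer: -2288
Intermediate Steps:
O(X) = 8 - 2*X (O(X) = (-4 + X)*(-2) = 8 - 2*X)
-13*(1 + 3)*O(6)*(-11) = -13*(1 + 3)*(8 - 2*6)*(-11) = -52*(8 - 12)*(-11) = -52*(-4)*(-11) = -13*(-16)*(-11) = 208*(-11) = -2288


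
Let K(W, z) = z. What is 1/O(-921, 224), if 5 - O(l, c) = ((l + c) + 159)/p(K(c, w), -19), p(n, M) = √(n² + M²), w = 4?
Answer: -1885/280019 + 538*√377/280019 ≈ 0.030573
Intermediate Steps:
p(n, M) = √(M² + n²)
O(l, c) = 5 - √377*(159 + c + l)/377 (O(l, c) = 5 - ((l + c) + 159)/(√((-19)² + 4²)) = 5 - ((c + l) + 159)/(√(361 + 16)) = 5 - (159 + c + l)/(√377) = 5 - (159 + c + l)*√377/377 = 5 - √377*(159 + c + l)/377)
1/O(-921, 224) = 1/(√377*(-159 - 1*224 - 1*(-921) + 5*√377)/377) = 1/(√377*(-159 - 224 + 921 + 5*√377)/377) = 1/(√377*(538 + 5*√377)/377) = √377/(538 + 5*√377)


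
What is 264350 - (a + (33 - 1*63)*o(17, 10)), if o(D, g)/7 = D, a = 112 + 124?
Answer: 267684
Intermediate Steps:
a = 236
o(D, g) = 7*D
264350 - (a + (33 - 1*63)*o(17, 10)) = 264350 - (236 + (33 - 1*63)*(7*17)) = 264350 - (236 + (33 - 63)*119) = 264350 - (236 - 30*119) = 264350 - (236 - 3570) = 264350 - 1*(-3334) = 264350 + 3334 = 267684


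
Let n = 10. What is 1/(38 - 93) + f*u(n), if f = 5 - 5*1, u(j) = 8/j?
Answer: -1/55 ≈ -0.018182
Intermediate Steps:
f = 0 (f = 5 - 5 = 0)
1/(38 - 93) + f*u(n) = 1/(38 - 93) + 0*(8/10) = 1/(-55) + 0*(8*(⅒)) = -1/55 + 0*(⅘) = -1/55 + 0 = -1/55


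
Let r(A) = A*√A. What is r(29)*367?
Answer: 10643*√29 ≈ 57314.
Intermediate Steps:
r(A) = A^(3/2)
r(29)*367 = 29^(3/2)*367 = (29*√29)*367 = 10643*√29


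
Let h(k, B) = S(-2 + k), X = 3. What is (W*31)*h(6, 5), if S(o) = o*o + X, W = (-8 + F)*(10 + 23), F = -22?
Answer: -583110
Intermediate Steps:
W = -990 (W = (-8 - 22)*(10 + 23) = -30*33 = -990)
S(o) = 3 + o**2 (S(o) = o*o + 3 = o**2 + 3 = 3 + o**2)
h(k, B) = 3 + (-2 + k)**2
(W*31)*h(6, 5) = (-990*31)*(3 + (-2 + 6)**2) = -30690*(3 + 4**2) = -30690*(3 + 16) = -30690*19 = -583110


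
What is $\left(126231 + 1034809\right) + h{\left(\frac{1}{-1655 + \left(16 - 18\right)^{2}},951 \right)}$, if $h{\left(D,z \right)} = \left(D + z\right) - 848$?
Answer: $\frac{1917047092}{1651} \approx 1.1611 \cdot 10^{6}$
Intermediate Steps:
$h{\left(D,z \right)} = -848 + D + z$
$\left(126231 + 1034809\right) + h{\left(\frac{1}{-1655 + \left(16 - 18\right)^{2}},951 \right)} = \left(126231 + 1034809\right) + \left(-848 + \frac{1}{-1655 + \left(16 - 18\right)^{2}} + 951\right) = 1161040 + \left(-848 + \frac{1}{-1655 + \left(-2\right)^{2}} + 951\right) = 1161040 + \left(-848 + \frac{1}{-1655 + 4} + 951\right) = 1161040 + \left(-848 + \frac{1}{-1651} + 951\right) = 1161040 - - \frac{170052}{1651} = 1161040 + \frac{170052}{1651} = \frac{1917047092}{1651}$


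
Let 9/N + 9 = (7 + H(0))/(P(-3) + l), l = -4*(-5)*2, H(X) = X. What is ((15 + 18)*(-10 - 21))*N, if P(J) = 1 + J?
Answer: 349866/335 ≈ 1044.4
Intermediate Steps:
l = 40 (l = 20*2 = 40)
N = -342/335 (N = 9/(-9 + (7 + 0)/((1 - 3) + 40)) = 9/(-9 + 7/(-2 + 40)) = 9/(-9 + 7/38) = 9/(-335/38) = 9*(-38/335) = -342/335 ≈ -1.0209)
((15 + 18)*(-10 - 21))*N = ((15 + 18)*(-10 - 21))*(-342/335) = (33*(-31))*(-342/335) = -1023*(-342/335) = 349866/335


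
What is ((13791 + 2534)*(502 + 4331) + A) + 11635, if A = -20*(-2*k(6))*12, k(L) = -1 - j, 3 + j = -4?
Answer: 78913240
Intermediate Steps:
j = -7 (j = -3 - 4 = -7)
k(L) = 6 (k(L) = -1 - 1*(-7) = -1 + 7 = 6)
A = 2880 (A = -20*(-2*6)*12 = -(-240)*12 = -20*(-144) = 2880)
((13791 + 2534)*(502 + 4331) + A) + 11635 = ((13791 + 2534)*(502 + 4331) + 2880) + 11635 = (16325*4833 + 2880) + 11635 = (78898725 + 2880) + 11635 = 78901605 + 11635 = 78913240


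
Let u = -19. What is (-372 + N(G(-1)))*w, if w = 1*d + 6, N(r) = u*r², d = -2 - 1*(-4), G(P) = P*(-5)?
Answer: -6776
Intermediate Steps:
G(P) = -5*P
d = 2 (d = -2 + 4 = 2)
N(r) = -19*r²
w = 8 (w = 1*2 + 6 = 2 + 6 = 8)
(-372 + N(G(-1)))*w = (-372 - 19*(-5*(-1))²)*8 = (-372 - 19*5²)*8 = (-372 - 19*25)*8 = (-372 - 475)*8 = -847*8 = -6776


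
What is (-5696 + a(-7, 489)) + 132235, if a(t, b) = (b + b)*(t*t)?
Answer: 174461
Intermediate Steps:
a(t, b) = 2*b*t² (a(t, b) = (2*b)*t² = 2*b*t²)
(-5696 + a(-7, 489)) + 132235 = (-5696 + 2*489*(-7)²) + 132235 = (-5696 + 2*489*49) + 132235 = (-5696 + 47922) + 132235 = 42226 + 132235 = 174461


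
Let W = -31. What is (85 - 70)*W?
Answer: -465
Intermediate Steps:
(85 - 70)*W = (85 - 70)*(-31) = 15*(-31) = -465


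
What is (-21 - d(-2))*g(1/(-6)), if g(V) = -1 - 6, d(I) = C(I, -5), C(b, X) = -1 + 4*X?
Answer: 0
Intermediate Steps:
d(I) = -21 (d(I) = -1 + 4*(-5) = -1 - 20 = -21)
g(V) = -7
(-21 - d(-2))*g(1/(-6)) = (-21 - 1*(-21))*(-7) = (-21 + 21)*(-7) = 0*(-7) = 0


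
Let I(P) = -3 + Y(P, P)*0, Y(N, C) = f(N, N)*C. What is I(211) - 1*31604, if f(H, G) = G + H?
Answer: -31607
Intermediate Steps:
Y(N, C) = 2*C*N (Y(N, C) = (N + N)*C = (2*N)*C = 2*C*N)
I(P) = -3 (I(P) = -3 + (2*P*P)*0 = -3 + (2*P²)*0 = -3 + 0 = -3)
I(211) - 1*31604 = -3 - 1*31604 = -3 - 31604 = -31607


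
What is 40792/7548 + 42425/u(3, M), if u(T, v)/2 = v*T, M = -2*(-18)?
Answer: 27419581/135864 ≈ 201.82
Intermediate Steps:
M = 36
u(T, v) = 2*T*v (u(T, v) = 2*(v*T) = 2*(T*v) = 2*T*v)
40792/7548 + 42425/u(3, M) = 40792/7548 + 42425/((2*3*36)) = 40792*(1/7548) + 42425/216 = 10198/1887 + 42425*(1/216) = 10198/1887 + 42425/216 = 27419581/135864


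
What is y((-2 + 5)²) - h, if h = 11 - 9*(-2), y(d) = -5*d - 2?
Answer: -76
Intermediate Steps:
y(d) = -2 - 5*d
h = 29 (h = 11 + 18 = 29)
y((-2 + 5)²) - h = (-2 - 5*(-2 + 5)²) - 1*29 = (-2 - 5*3²) - 29 = (-2 - 5*9) - 29 = (-2 - 45) - 29 = -47 - 29 = -76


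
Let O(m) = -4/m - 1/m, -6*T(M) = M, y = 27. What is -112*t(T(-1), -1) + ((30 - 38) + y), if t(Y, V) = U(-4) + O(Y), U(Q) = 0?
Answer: 3379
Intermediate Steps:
T(M) = -M/6
O(m) = -5/m
t(Y, V) = -5/Y (t(Y, V) = 0 - 5/Y = -5/Y)
-112*t(T(-1), -1) + ((30 - 38) + y) = -(-560)/((-⅙*(-1))) + ((30 - 38) + 27) = -(-560)/⅙ + (-8 + 27) = -(-560)*6 + 19 = -112*(-30) + 19 = 3360 + 19 = 3379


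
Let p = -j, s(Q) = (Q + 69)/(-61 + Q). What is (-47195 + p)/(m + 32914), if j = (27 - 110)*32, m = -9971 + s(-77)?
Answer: -3073191/1583071 ≈ -1.9413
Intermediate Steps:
s(Q) = (69 + Q)/(-61 + Q)
m = -687995/69 (m = -9971 + (69 - 77)/(-61 - 77) = -9971 - 8/(-138) = -9971 - 1/138*(-8) = -9971 + 4/69 = -687995/69 ≈ -9970.9)
j = -2656 (j = -83*32 = -2656)
p = 2656 (p = -1*(-2656) = 2656)
(-47195 + p)/(m + 32914) = (-47195 + 2656)/(-687995/69 + 32914) = -44539/1583071/69 = -44539*69/1583071 = -3073191/1583071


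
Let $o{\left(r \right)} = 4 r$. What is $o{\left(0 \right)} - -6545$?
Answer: $6545$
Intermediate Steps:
$o{\left(0 \right)} - -6545 = 4 \cdot 0 - -6545 = 0 + 6545 = 6545$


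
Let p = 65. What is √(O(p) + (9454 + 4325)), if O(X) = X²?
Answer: 2*√4501 ≈ 134.18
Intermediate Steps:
√(O(p) + (9454 + 4325)) = √(65² + (9454 + 4325)) = √(4225 + 13779) = √18004 = 2*√4501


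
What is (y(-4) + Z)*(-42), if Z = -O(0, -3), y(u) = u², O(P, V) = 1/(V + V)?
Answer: -679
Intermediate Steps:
O(P, V) = 1/(2*V)
Z = ⅙ (Z = -1/(2*(-3)) = -(-1)/(2*3) = -1*(-⅙) = ⅙ ≈ 0.16667)
(y(-4) + Z)*(-42) = ((-4)² + ⅙)*(-42) = (16 + ⅙)*(-42) = (97/6)*(-42) = -679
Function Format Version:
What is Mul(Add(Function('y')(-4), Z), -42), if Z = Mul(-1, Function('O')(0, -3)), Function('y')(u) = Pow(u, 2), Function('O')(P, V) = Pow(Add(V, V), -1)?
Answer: -679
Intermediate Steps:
Function('O')(P, V) = Mul(Rational(1, 2), Pow(V, -1)) (Function('O')(P, V) = Pow(Mul(2, V), -1) = Mul(Rational(1, 2), Pow(V, -1)))
Z = Rational(1, 6) (Z = Mul(-1, Mul(Rational(1, 2), Pow(-3, -1))) = Mul(-1, Mul(Rational(1, 2), Rational(-1, 3))) = Mul(-1, Rational(-1, 6)) = Rational(1, 6) ≈ 0.16667)
Mul(Add(Function('y')(-4), Z), -42) = Mul(Add(Pow(-4, 2), Rational(1, 6)), -42) = Mul(Add(16, Rational(1, 6)), -42) = Mul(Rational(97, 6), -42) = -679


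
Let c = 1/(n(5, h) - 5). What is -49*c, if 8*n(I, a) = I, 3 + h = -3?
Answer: 56/5 ≈ 11.200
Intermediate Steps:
h = -6 (h = -3 - 3 = -6)
n(I, a) = I/8
c = -8/35 (c = 1/((1/8)*5 - 5) = 1/(5/8 - 5) = 1/(-35/8) = -8/35 ≈ -0.22857)
-49*c = -49*(-8/35) = 56/5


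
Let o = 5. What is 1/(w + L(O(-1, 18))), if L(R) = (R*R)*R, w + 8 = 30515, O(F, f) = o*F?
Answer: 1/30382 ≈ 3.2914e-5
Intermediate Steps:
O(F, f) = 5*F
w = 30507 (w = -8 + 30515 = 30507)
L(R) = R**3 (L(R) = R**2*R = R**3)
1/(w + L(O(-1, 18))) = 1/(30507 + (5*(-1))**3) = 1/(30507 + (-5)**3) = 1/(30507 - 125) = 1/30382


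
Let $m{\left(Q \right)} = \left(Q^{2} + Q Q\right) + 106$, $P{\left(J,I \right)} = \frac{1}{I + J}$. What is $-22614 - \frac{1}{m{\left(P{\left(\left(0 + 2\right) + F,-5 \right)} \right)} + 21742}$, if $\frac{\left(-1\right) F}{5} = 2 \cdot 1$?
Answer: $- \frac{83497988965}{3692314} \approx -22614.0$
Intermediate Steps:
$F = -10$ ($F = - 5 \cdot 2 \cdot 1 = \left(-5\right) 2 = -10$)
$m{\left(Q \right)} = 106 + 2 Q^{2}$ ($m{\left(Q \right)} = \left(Q^{2} + Q^{2}\right) + 106 = 2 Q^{2} + 106 = 106 + 2 Q^{2}$)
$-22614 - \frac{1}{m{\left(P{\left(\left(0 + 2\right) + F,-5 \right)} \right)} + 21742} = -22614 - \frac{1}{\left(106 + 2 \left(\frac{1}{-5 + \left(\left(0 + 2\right) - 10\right)}\right)^{2}\right) + 21742} = -22614 - \frac{1}{\left(106 + 2 \left(\frac{1}{-5 + \left(2 - 10\right)}\right)^{2}\right) + 21742} = -22614 - \frac{1}{\left(106 + 2 \left(\frac{1}{-5 - 8}\right)^{2}\right) + 21742} = -22614 - \frac{1}{\left(106 + 2 \left(\frac{1}{-13}\right)^{2}\right) + 21742} = -22614 - \frac{1}{\left(106 + 2 \left(- \frac{1}{13}\right)^{2}\right) + 21742} = -22614 - \frac{1}{\left(106 + 2 \cdot \frac{1}{169}\right) + 21742} = -22614 - \frac{1}{\left(106 + \frac{2}{169}\right) + 21742} = -22614 - \frac{1}{\frac{17916}{169} + 21742} = -22614 - \frac{1}{\frac{3692314}{169}} = -22614 - \frac{169}{3692314} = - \frac{83497988965}{3692314}$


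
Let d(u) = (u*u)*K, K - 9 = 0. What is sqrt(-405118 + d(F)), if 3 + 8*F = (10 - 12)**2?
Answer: I*sqrt(25927543)/8 ≈ 636.49*I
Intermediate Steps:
F = 1/8 (F = -3/8 + (10 - 12)**2/8 = -3/8 + (1/8)*(-2)**2 = -3/8 + (1/8)*4 = -3/8 + 1/2 = 1/8 ≈ 0.12500)
K = 9 (K = 9 + 0 = 9)
d(u) = 9*u**2 (d(u) = (u*u)*9 = u**2*9 = 9*u**2)
sqrt(-405118 + d(F)) = sqrt(-405118 + 9*(1/8)**2) = sqrt(-405118 + 9*(1/64)) = sqrt(-405118 + 9/64) = sqrt(-25927543/64) = I*sqrt(25927543)/8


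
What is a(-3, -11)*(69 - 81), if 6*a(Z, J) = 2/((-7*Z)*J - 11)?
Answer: 2/121 ≈ 0.016529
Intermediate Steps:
a(Z, J) = 1/(3*(-11 - 7*J*Z)) (a(Z, J) = (2/((-7*Z)*J - 11))/6 = (2/(-7*J*Z - 11))/6 = (2/(-11 - 7*J*Z))/6 = 1/(3*(-11 - 7*J*Z)))
a(-3, -11)*(69 - 81) = (-1/(33 + 21*(-11)*(-3)))*(69 - 81) = -1/(33 + 693)*(-12) = -1/726*(-12) = 2/121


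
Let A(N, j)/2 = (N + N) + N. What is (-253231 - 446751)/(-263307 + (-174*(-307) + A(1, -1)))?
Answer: 699982/209883 ≈ 3.3351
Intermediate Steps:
A(N, j) = 6*N (A(N, j) = 2*((N + N) + N) = 2*(2*N + N) = 2*(3*N) = 6*N)
(-253231 - 446751)/(-263307 + (-174*(-307) + A(1, -1))) = (-253231 - 446751)/(-263307 + (-174*(-307) + 6*1)) = -699982/(-263307 + (53418 + 6)) = -699982/(-263307 + 53424) = -699982/(-209883) = -699982*(-1/209883) = 699982/209883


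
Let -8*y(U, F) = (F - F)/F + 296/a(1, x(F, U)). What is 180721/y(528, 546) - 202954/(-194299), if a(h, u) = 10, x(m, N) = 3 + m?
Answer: -351131586492/7189063 ≈ -48843.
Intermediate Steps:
y(U, F) = -37/10 (y(U, F) = -((F - F)/F + 296/10)/8 = -(0/F + 296*(⅒))/8 = -(0 + 148/5)/8 = -⅛*148/5 = -37/10)
180721/y(528, 546) - 202954/(-194299) = 180721/(-37/10) - 202954/(-194299) = 180721*(-10/37) - 202954*(-1/194299) = -1807210/37 + 202954/194299 = -351131586492/7189063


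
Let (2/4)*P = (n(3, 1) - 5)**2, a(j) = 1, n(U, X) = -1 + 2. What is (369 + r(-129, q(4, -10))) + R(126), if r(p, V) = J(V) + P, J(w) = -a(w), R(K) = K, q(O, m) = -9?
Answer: 526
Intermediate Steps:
n(U, X) = 1
J(w) = -1 (J(w) = -1*1 = -1)
P = 32 (P = 2*(1 - 5)**2 = 2*(-4)**2 = 2*16 = 32)
r(p, V) = 31 (r(p, V) = -1 + 32 = 31)
(369 + r(-129, q(4, -10))) + R(126) = (369 + 31) + 126 = 400 + 126 = 526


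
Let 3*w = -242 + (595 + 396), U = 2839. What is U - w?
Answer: 7768/3 ≈ 2589.3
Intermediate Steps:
w = 749/3 (w = (-242 + (595 + 396))/3 = (-242 + 991)/3 = (1/3)*749 = 749/3 ≈ 249.67)
U - w = 2839 - 1*749/3 = 2839 - 749/3 = 7768/3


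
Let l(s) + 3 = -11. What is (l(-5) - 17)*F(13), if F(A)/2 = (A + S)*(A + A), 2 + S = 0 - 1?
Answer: -16120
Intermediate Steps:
S = -3 (S = -2 + (0 - 1) = -2 - 1 = -3)
l(s) = -14 (l(s) = -3 - 11 = -14)
F(A) = 4*A*(-3 + A) (F(A) = 2*((A - 3)*(A + A)) = 2*((-3 + A)*(2*A)) = 2*(2*A*(-3 + A)) = 4*A*(-3 + A))
(l(-5) - 17)*F(13) = (-14 - 17)*(4*13*(-3 + 13)) = -124*13*10 = -31*520 = -16120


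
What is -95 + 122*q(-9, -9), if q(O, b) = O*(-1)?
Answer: 1003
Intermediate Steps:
q(O, b) = -O
-95 + 122*q(-9, -9) = -95 + 122*(-1*(-9)) = -95 + 122*9 = -95 + 1098 = 1003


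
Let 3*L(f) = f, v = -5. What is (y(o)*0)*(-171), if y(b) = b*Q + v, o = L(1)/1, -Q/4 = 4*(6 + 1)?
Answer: 0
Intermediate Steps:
L(f) = f/3
Q = -112 (Q = -16*(6 + 1) = -16*7 = -4*28 = -112)
o = 1/3 (o = ((1/3)*1)/1 = (1/3)*1 = 1/3 ≈ 0.33333)
y(b) = -5 - 112*b (y(b) = b*(-112) - 5 = -112*b - 5 = -5 - 112*b)
(y(o)*0)*(-171) = ((-5 - 112*1/3)*0)*(-171) = ((-5 - 112/3)*0)*(-171) = -127/3*0*(-171) = 0*(-171) = 0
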